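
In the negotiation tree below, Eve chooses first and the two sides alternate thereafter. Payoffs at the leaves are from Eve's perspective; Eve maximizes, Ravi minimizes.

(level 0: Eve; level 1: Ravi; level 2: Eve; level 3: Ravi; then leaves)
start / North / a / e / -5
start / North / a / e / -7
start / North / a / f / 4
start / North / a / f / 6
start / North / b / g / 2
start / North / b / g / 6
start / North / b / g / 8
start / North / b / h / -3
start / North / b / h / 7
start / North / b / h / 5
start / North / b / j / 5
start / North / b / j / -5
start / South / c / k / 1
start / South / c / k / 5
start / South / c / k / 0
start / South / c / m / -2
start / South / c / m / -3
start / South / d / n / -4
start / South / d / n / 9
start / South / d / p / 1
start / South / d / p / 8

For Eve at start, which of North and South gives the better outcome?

e (Ravi): min(-5, -7) = -7
f (Ravi): min(4, 6) = 4
a (Eve): max(-7, 4) = 4
g (Ravi): min(2, 6, 8) = 2
h (Ravi): min(-3, 7, 5) = -3
j (Ravi): min(5, -5) = -5
b (Eve): max(2, -3, -5) = 2
North (Ravi): min(4, 2) = 2
k (Ravi): min(1, 5, 0) = 0
m (Ravi): min(-2, -3) = -3
c (Eve): max(0, -3) = 0
n (Ravi): min(-4, 9) = -4
p (Ravi): min(1, 8) = 1
d (Eve): max(-4, 1) = 1
South (Ravi): min(0, 1) = 0
Eve prefers the higher value; North=2, South=0. North is better since 2 > 0.

North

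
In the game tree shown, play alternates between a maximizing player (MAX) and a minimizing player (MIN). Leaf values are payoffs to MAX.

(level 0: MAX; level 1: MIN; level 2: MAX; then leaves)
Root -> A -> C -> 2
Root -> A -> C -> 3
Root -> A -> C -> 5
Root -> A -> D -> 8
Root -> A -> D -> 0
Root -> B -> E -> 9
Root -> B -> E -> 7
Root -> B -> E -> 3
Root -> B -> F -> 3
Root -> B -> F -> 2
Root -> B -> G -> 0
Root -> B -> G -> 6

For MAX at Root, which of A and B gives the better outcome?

C (MAX): max(2, 3, 5) = 5
D (MAX): max(8, 0) = 8
A (MIN): min(5, 8) = 5
E (MAX): max(9, 7, 3) = 9
F (MAX): max(3, 2) = 3
G (MAX): max(0, 6) = 6
B (MIN): min(9, 3, 6) = 3
MAX prefers the higher value; A=5, B=3. A is better since 5 > 3.

A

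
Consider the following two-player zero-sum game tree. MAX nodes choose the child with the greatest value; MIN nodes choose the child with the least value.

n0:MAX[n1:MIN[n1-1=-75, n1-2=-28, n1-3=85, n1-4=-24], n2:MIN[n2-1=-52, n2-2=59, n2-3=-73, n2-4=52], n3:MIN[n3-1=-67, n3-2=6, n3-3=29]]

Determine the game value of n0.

-67

n1 (MIN): min(-75, -28, 85, -24) = -75
n2 (MIN): min(-52, 59, -73, 52) = -73
n3 (MIN): min(-67, 6, 29) = -67
n0 (MAX): max(-75, -73, -67) = -67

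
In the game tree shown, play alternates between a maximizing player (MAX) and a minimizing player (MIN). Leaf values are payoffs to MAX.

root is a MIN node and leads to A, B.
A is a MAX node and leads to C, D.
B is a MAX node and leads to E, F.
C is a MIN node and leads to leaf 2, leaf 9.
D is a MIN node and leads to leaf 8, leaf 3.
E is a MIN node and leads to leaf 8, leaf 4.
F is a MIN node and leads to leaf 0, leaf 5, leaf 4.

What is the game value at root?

3

C (MIN): min(2, 9) = 2
D (MIN): min(8, 3) = 3
A (MAX): max(2, 3) = 3
E (MIN): min(8, 4) = 4
F (MIN): min(0, 5, 4) = 0
B (MAX): max(4, 0) = 4
root (MIN): min(3, 4) = 3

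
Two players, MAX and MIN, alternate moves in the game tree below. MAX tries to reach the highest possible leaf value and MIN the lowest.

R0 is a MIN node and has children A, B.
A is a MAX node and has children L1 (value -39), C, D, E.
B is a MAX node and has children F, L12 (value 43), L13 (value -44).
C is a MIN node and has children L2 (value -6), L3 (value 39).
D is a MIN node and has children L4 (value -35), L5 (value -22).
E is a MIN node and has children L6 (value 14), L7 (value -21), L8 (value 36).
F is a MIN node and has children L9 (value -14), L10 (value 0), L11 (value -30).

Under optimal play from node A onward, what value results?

-6

C (MIN): min(-6, 39) = -6
D (MIN): min(-35, -22) = -35
E (MIN): min(14, -21, 36) = -21
A (MAX): max(-39, -6, -35, -21) = -6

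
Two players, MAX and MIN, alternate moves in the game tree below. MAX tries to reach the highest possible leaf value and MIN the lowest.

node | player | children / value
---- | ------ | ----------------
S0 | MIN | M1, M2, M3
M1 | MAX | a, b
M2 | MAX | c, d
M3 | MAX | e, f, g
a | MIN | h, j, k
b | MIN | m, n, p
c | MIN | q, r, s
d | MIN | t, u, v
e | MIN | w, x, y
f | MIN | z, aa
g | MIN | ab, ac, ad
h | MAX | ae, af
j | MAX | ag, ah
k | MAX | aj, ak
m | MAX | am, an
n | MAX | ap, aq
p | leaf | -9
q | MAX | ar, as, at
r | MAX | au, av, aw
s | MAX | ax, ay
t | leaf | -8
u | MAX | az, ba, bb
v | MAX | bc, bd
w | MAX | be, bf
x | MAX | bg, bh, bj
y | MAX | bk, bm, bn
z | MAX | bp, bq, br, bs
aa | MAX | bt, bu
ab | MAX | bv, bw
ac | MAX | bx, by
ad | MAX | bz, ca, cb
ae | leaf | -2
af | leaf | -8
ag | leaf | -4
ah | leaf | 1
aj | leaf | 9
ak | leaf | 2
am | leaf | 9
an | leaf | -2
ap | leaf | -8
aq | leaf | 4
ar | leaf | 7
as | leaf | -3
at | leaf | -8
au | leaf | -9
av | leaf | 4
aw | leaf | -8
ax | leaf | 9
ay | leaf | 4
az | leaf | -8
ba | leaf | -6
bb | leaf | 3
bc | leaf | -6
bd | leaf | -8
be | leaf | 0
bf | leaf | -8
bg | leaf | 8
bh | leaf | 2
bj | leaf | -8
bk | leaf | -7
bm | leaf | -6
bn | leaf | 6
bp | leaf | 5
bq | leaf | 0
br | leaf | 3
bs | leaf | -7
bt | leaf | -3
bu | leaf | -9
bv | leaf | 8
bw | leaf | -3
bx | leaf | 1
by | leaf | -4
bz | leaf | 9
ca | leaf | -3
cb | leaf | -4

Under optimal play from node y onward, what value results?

y (MAX): max(-7, -6, 6) = 6

6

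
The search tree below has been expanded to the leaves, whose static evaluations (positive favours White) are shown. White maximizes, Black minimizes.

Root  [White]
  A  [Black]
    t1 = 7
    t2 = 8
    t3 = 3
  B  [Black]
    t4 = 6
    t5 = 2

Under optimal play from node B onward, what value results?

2

B (Black): min(6, 2) = 2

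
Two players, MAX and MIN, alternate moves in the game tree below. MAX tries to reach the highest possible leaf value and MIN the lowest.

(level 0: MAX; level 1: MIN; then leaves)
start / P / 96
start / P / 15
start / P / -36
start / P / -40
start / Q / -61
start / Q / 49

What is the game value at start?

-40

P (MIN): min(96, 15, -36, -40) = -40
Q (MIN): min(-61, 49) = -61
start (MAX): max(-40, -61) = -40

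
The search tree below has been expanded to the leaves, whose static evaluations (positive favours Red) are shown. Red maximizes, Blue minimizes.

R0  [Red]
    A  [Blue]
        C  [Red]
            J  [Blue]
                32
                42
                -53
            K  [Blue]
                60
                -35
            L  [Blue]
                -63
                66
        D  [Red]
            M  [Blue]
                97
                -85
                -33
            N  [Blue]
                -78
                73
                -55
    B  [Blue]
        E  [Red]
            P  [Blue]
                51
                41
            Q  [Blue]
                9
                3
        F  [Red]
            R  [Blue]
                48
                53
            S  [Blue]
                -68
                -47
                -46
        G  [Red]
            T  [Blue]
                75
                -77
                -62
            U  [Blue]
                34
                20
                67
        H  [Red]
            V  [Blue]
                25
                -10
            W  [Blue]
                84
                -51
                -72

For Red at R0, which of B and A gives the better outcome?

P (Blue): min(51, 41) = 41
Q (Blue): min(9, 3) = 3
E (Red): max(41, 3) = 41
R (Blue): min(48, 53) = 48
S (Blue): min(-68, -47, -46) = -68
F (Red): max(48, -68) = 48
T (Blue): min(75, -77, -62) = -77
U (Blue): min(34, 20, 67) = 20
G (Red): max(-77, 20) = 20
V (Blue): min(25, -10) = -10
W (Blue): min(84, -51, -72) = -72
H (Red): max(-10, -72) = -10
B (Blue): min(41, 48, 20, -10) = -10
J (Blue): min(32, 42, -53) = -53
K (Blue): min(60, -35) = -35
L (Blue): min(-63, 66) = -63
C (Red): max(-53, -35, -63) = -35
M (Blue): min(97, -85, -33) = -85
N (Blue): min(-78, 73, -55) = -78
D (Red): max(-85, -78) = -78
A (Blue): min(-35, -78) = -78
Red prefers the higher value; B=-10, A=-78. B is better since -10 > -78.

B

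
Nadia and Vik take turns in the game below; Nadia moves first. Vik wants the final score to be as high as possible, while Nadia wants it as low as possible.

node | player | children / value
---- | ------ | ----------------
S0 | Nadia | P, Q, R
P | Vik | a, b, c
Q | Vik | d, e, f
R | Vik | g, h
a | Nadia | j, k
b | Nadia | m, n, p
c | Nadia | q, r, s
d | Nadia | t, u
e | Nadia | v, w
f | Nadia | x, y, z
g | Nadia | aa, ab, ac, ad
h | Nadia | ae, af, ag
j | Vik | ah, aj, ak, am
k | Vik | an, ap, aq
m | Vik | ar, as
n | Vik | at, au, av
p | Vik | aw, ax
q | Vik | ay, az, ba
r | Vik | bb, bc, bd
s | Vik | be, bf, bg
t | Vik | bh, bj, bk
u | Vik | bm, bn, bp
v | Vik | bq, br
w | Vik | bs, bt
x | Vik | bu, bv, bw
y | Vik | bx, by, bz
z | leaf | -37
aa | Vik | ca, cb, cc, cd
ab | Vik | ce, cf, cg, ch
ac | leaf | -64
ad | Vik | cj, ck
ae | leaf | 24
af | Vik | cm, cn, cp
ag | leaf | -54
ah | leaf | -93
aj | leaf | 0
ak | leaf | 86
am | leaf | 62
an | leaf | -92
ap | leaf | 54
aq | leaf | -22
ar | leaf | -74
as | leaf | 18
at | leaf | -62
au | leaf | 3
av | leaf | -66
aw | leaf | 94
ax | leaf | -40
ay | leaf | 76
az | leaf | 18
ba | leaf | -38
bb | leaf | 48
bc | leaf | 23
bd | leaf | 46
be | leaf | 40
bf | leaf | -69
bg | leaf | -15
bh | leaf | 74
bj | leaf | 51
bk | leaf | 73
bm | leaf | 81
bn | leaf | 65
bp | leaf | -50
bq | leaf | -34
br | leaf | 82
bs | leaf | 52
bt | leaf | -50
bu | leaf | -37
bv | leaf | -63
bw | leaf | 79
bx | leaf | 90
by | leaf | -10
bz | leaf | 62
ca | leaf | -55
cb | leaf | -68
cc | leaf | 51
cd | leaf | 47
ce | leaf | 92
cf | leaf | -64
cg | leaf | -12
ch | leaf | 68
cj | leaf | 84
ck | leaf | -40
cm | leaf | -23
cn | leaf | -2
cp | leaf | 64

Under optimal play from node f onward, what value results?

-37

x (Vik): max(-37, -63, 79) = 79
y (Vik): max(90, -10, 62) = 90
f (Nadia): min(79, 90, -37) = -37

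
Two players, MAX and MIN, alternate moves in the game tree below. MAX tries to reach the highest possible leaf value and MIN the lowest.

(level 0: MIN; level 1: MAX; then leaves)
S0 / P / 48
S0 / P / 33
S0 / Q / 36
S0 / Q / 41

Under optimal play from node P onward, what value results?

48

P (MAX): max(48, 33) = 48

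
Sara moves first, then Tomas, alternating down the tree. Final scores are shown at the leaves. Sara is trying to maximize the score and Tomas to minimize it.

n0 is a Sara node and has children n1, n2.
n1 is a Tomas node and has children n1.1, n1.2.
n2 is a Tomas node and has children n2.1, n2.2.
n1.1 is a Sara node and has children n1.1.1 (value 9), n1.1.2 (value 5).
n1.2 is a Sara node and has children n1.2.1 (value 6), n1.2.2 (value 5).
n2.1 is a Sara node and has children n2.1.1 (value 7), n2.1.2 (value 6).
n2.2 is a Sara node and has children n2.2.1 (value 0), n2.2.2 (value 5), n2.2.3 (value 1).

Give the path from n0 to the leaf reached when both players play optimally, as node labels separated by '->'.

n0 -> n1 -> n1.2 -> n1.2.1

n1.1 (Sara): max(9, 5) = 9
n1.2 (Sara): max(6, 5) = 6
n1 (Tomas): min(9, 6) = 6
n2.1 (Sara): max(7, 6) = 7
n2.2 (Sara): max(0, 5, 1) = 5
n2 (Tomas): min(7, 5) = 5
n0 (Sara): max(6, 5) = 6
At n0, Sara picks n1 (highest: 6).
At n1, Tomas picks n1.2 (lowest: 6).
At n1.2, Sara picks n1.2.1 (highest: 6).
Terminal value 6.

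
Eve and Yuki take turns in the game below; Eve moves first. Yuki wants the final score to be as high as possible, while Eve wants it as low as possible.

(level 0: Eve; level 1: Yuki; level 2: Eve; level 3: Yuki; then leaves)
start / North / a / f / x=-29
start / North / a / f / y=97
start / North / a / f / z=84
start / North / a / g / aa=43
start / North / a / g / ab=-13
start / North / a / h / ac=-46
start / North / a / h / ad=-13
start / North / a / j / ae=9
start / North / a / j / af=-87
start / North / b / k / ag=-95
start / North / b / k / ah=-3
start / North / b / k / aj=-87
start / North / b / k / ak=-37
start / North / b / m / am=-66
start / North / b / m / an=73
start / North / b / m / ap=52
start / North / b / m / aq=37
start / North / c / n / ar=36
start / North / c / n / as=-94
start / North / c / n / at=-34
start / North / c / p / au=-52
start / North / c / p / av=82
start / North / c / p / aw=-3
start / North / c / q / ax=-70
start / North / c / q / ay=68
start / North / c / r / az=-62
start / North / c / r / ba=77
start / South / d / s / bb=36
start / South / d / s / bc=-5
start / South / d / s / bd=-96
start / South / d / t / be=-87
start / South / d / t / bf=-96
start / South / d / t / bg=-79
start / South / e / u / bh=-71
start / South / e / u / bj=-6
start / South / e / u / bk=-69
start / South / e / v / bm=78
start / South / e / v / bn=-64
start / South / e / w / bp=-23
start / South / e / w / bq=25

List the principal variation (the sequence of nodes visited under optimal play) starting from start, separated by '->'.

start -> South -> e -> u -> bj

f (Yuki): max(-29, 97, 84) = 97
g (Yuki): max(43, -13) = 43
h (Yuki): max(-46, -13) = -13
j (Yuki): max(9, -87) = 9
a (Eve): min(97, 43, -13, 9) = -13
k (Yuki): max(-95, -3, -87, -37) = -3
m (Yuki): max(-66, 73, 52, 37) = 73
b (Eve): min(-3, 73) = -3
n (Yuki): max(36, -94, -34) = 36
p (Yuki): max(-52, 82, -3) = 82
q (Yuki): max(-70, 68) = 68
r (Yuki): max(-62, 77) = 77
c (Eve): min(36, 82, 68, 77) = 36
North (Yuki): max(-13, -3, 36) = 36
s (Yuki): max(36, -5, -96) = 36
t (Yuki): max(-87, -96, -79) = -79
d (Eve): min(36, -79) = -79
u (Yuki): max(-71, -6, -69) = -6
v (Yuki): max(78, -64) = 78
w (Yuki): max(-23, 25) = 25
e (Eve): min(-6, 78, 25) = -6
South (Yuki): max(-79, -6) = -6
start (Eve): min(36, -6) = -6
At start, Eve picks South (lowest: -6).
At South, Yuki picks e (highest: -6).
At e, Eve picks u (lowest: -6).
At u, Yuki picks bj (highest: -6).
Terminal value -6.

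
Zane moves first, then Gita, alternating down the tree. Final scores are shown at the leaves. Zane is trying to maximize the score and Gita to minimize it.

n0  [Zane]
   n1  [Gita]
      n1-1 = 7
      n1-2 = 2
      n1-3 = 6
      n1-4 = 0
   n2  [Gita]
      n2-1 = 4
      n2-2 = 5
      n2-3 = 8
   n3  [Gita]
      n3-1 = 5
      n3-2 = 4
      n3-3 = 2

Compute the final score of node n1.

0

n1 (Gita): min(7, 2, 6, 0) = 0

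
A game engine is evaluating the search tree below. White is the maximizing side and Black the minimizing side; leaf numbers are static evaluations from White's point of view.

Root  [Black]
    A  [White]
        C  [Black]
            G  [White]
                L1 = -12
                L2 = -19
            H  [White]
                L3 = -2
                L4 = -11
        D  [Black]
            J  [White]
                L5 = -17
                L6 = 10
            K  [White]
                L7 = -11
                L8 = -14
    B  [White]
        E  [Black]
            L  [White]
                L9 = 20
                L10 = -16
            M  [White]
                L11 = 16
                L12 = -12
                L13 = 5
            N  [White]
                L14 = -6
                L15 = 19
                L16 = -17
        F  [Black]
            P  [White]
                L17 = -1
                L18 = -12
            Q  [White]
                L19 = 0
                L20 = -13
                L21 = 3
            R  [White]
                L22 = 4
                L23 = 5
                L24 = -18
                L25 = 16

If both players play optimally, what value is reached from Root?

-11

G (White): max(-12, -19) = -12
H (White): max(-2, -11) = -2
C (Black): min(-12, -2) = -12
J (White): max(-17, 10) = 10
K (White): max(-11, -14) = -11
D (Black): min(10, -11) = -11
A (White): max(-12, -11) = -11
L (White): max(20, -16) = 20
M (White): max(16, -12, 5) = 16
N (White): max(-6, 19, -17) = 19
E (Black): min(20, 16, 19) = 16
P (White): max(-1, -12) = -1
Q (White): max(0, -13, 3) = 3
R (White): max(4, 5, -18, 16) = 16
F (Black): min(-1, 3, 16) = -1
B (White): max(16, -1) = 16
Root (Black): min(-11, 16) = -11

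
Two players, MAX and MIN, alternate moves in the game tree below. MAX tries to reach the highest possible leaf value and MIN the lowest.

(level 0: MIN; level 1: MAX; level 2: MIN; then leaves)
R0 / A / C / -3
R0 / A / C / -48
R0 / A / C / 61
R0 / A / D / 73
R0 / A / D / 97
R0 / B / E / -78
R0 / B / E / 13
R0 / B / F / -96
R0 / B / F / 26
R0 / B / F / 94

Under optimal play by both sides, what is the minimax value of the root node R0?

-78

C (MIN): min(-3, -48, 61) = -48
D (MIN): min(73, 97) = 73
A (MAX): max(-48, 73) = 73
E (MIN): min(-78, 13) = -78
F (MIN): min(-96, 26, 94) = -96
B (MAX): max(-78, -96) = -78
R0 (MIN): min(73, -78) = -78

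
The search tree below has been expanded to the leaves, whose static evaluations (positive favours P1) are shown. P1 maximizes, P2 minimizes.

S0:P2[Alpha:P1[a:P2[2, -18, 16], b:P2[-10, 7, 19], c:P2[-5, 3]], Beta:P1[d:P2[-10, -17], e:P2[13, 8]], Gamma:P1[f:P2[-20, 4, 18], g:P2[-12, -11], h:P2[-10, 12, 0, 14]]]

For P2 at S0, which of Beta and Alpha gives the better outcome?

Alpha

d (P2): min(-10, -17) = -17
e (P2): min(13, 8) = 8
Beta (P1): max(-17, 8) = 8
a (P2): min(2, -18, 16) = -18
b (P2): min(-10, 7, 19) = -10
c (P2): min(-5, 3) = -5
Alpha (P1): max(-18, -10, -5) = -5
P2 prefers the lower value; Beta=8, Alpha=-5. Alpha is better since -5 < 8.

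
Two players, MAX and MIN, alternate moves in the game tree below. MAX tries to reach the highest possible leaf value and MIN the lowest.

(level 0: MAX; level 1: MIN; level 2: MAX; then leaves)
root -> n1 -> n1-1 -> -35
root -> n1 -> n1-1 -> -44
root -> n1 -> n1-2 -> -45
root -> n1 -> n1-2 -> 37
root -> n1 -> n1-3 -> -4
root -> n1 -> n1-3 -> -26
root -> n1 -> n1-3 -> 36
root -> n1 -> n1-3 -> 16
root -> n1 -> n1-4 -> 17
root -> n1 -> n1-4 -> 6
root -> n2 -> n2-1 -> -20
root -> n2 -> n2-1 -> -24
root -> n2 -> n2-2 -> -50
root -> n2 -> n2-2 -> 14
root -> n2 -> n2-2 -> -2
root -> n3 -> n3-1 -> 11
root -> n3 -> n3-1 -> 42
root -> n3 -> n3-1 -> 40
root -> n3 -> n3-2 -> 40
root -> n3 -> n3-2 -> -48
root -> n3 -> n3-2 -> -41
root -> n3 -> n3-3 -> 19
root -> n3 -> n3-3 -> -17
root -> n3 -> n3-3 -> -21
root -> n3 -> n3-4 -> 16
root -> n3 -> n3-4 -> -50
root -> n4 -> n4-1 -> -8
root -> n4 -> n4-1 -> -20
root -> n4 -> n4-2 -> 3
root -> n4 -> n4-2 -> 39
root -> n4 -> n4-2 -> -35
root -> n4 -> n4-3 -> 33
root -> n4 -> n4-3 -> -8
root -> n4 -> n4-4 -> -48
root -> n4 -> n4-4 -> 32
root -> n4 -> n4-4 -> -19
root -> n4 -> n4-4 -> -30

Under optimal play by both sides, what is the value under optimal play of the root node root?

n1-1 (MAX): max(-35, -44) = -35
n1-2 (MAX): max(-45, 37) = 37
n1-3 (MAX): max(-4, -26, 36, 16) = 36
n1-4 (MAX): max(17, 6) = 17
n1 (MIN): min(-35, 37, 36, 17) = -35
n2-1 (MAX): max(-20, -24) = -20
n2-2 (MAX): max(-50, 14, -2) = 14
n2 (MIN): min(-20, 14) = -20
n3-1 (MAX): max(11, 42, 40) = 42
n3-2 (MAX): max(40, -48, -41) = 40
n3-3 (MAX): max(19, -17, -21) = 19
n3-4 (MAX): max(16, -50) = 16
n3 (MIN): min(42, 40, 19, 16) = 16
n4-1 (MAX): max(-8, -20) = -8
n4-2 (MAX): max(3, 39, -35) = 39
n4-3 (MAX): max(33, -8) = 33
n4-4 (MAX): max(-48, 32, -19, -30) = 32
n4 (MIN): min(-8, 39, 33, 32) = -8
root (MAX): max(-35, -20, 16, -8) = 16

16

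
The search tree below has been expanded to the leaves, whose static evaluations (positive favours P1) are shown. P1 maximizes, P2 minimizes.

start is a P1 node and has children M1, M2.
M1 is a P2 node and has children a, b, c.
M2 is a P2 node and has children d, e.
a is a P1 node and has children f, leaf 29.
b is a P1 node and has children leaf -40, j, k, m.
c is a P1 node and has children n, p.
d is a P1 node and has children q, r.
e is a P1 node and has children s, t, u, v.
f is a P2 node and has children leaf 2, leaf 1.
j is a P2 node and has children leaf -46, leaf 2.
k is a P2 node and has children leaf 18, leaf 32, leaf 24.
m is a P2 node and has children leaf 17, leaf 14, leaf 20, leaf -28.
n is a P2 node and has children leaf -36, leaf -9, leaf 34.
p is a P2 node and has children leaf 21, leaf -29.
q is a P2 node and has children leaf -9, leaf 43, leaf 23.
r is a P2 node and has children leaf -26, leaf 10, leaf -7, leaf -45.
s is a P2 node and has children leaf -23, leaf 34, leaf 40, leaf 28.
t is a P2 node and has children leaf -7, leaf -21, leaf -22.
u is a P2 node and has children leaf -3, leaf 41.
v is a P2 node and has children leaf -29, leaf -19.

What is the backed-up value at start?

-9

f (P2): min(2, 1) = 1
a (P1): max(1, 29) = 29
j (P2): min(-46, 2) = -46
k (P2): min(18, 32, 24) = 18
m (P2): min(17, 14, 20, -28) = -28
b (P1): max(-40, -46, 18, -28) = 18
n (P2): min(-36, -9, 34) = -36
p (P2): min(21, -29) = -29
c (P1): max(-36, -29) = -29
M1 (P2): min(29, 18, -29) = -29
q (P2): min(-9, 43, 23) = -9
r (P2): min(-26, 10, -7, -45) = -45
d (P1): max(-9, -45) = -9
s (P2): min(-23, 34, 40, 28) = -23
t (P2): min(-7, -21, -22) = -22
u (P2): min(-3, 41) = -3
v (P2): min(-29, -19) = -29
e (P1): max(-23, -22, -3, -29) = -3
M2 (P2): min(-9, -3) = -9
start (P1): max(-29, -9) = -9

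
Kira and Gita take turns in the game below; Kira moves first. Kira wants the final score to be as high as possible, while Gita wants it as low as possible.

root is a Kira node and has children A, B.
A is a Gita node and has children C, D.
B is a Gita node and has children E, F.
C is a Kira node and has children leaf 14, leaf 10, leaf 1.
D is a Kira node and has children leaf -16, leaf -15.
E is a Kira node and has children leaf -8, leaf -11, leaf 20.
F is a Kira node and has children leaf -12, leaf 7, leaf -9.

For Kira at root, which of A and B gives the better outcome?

B

C (Kira): max(14, 10, 1) = 14
D (Kira): max(-16, -15) = -15
A (Gita): min(14, -15) = -15
E (Kira): max(-8, -11, 20) = 20
F (Kira): max(-12, 7, -9) = 7
B (Gita): min(20, 7) = 7
Kira prefers the higher value; A=-15, B=7. B is better since 7 > -15.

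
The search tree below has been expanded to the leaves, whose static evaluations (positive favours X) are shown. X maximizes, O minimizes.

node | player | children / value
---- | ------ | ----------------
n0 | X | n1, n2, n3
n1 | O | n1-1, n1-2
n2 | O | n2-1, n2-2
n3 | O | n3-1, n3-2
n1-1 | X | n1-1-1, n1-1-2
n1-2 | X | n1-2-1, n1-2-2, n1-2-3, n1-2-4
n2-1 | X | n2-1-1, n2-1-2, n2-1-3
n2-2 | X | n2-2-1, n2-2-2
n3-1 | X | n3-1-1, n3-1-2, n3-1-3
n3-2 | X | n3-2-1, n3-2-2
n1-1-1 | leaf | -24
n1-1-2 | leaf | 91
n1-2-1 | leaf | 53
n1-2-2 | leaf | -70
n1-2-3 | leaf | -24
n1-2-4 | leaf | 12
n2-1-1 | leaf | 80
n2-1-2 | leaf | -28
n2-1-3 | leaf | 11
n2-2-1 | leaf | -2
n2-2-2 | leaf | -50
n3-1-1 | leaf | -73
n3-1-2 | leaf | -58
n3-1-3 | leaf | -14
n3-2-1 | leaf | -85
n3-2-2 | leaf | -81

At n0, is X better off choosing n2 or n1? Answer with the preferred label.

n2-1 (X): max(80, -28, 11) = 80
n2-2 (X): max(-2, -50) = -2
n2 (O): min(80, -2) = -2
n1-1 (X): max(-24, 91) = 91
n1-2 (X): max(53, -70, -24, 12) = 53
n1 (O): min(91, 53) = 53
X prefers the higher value; n2=-2, n1=53. n1 is better since 53 > -2.

n1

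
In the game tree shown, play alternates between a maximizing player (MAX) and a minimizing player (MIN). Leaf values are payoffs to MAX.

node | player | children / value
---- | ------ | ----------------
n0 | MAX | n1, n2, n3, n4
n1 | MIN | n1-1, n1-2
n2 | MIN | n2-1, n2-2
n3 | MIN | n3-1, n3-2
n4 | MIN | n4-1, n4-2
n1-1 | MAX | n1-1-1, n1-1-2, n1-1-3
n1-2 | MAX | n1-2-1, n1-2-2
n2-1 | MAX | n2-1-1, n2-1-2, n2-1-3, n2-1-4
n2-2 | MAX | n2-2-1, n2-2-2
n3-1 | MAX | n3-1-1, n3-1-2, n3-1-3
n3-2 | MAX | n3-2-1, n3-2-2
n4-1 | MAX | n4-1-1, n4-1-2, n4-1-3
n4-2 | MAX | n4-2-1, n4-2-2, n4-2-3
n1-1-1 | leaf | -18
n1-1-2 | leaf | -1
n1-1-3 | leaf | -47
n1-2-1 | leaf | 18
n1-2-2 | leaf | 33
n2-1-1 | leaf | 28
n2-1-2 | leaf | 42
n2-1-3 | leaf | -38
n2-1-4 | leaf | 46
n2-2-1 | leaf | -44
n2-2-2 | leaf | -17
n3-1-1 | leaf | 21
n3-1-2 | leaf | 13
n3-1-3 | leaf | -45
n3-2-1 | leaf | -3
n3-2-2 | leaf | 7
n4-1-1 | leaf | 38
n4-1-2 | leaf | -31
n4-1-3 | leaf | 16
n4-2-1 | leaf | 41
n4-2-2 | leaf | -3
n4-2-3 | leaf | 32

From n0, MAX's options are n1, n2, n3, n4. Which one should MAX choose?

n4

n1-1 (MAX): max(-18, -1, -47) = -1
n1-2 (MAX): max(18, 33) = 33
n1 (MIN): min(-1, 33) = -1
n2-1 (MAX): max(28, 42, -38, 46) = 46
n2-2 (MAX): max(-44, -17) = -17
n2 (MIN): min(46, -17) = -17
n3-1 (MAX): max(21, 13, -45) = 21
n3-2 (MAX): max(-3, 7) = 7
n3 (MIN): min(21, 7) = 7
n4-1 (MAX): max(38, -31, 16) = 38
n4-2 (MAX): max(41, -3, 32) = 41
n4 (MIN): min(38, 41) = 38
n0 (MAX): max(-1, -17, 7, 38) = 38
MAX at n0 wants the highest of {n1=-1, n2=-17, n3=7, n4=38}, so chooses n4.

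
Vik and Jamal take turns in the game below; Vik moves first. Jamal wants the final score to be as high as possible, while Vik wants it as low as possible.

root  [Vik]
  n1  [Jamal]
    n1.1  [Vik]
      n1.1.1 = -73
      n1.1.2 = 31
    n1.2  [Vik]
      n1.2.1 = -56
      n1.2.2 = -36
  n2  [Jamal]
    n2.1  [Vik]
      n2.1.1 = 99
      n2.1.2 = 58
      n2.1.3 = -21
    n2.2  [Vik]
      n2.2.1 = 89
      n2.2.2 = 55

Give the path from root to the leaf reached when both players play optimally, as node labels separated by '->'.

root -> n1 -> n1.2 -> n1.2.1

n1.1 (Vik): min(-73, 31) = -73
n1.2 (Vik): min(-56, -36) = -56
n1 (Jamal): max(-73, -56) = -56
n2.1 (Vik): min(99, 58, -21) = -21
n2.2 (Vik): min(89, 55) = 55
n2 (Jamal): max(-21, 55) = 55
root (Vik): min(-56, 55) = -56
At root, Vik picks n1 (lowest: -56).
At n1, Jamal picks n1.2 (highest: -56).
At n1.2, Vik picks n1.2.1 (lowest: -56).
Terminal value -56.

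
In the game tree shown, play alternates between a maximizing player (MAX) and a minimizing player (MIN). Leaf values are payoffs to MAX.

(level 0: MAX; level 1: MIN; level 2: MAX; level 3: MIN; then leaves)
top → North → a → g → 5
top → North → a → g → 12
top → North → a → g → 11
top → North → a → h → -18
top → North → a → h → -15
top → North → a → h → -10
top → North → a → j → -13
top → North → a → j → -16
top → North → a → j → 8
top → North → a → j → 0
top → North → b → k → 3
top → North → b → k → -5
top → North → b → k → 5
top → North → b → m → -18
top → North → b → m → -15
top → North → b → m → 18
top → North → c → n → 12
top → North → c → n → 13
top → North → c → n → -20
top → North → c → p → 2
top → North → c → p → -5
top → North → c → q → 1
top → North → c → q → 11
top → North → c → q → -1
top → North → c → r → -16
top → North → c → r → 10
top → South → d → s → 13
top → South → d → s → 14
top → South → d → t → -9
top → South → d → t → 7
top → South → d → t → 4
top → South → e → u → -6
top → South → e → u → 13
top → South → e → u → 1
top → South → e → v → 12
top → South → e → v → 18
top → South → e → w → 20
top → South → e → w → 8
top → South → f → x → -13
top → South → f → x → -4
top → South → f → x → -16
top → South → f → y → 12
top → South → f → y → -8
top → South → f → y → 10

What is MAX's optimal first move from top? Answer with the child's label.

g (MIN): min(5, 12, 11) = 5
h (MIN): min(-18, -15, -10) = -18
j (MIN): min(-13, -16, 8, 0) = -16
a (MAX): max(5, -18, -16) = 5
k (MIN): min(3, -5, 5) = -5
m (MIN): min(-18, -15, 18) = -18
b (MAX): max(-5, -18) = -5
n (MIN): min(12, 13, -20) = -20
p (MIN): min(2, -5) = -5
q (MIN): min(1, 11, -1) = -1
r (MIN): min(-16, 10) = -16
c (MAX): max(-20, -5, -1, -16) = -1
North (MIN): min(5, -5, -1) = -5
s (MIN): min(13, 14) = 13
t (MIN): min(-9, 7, 4) = -9
d (MAX): max(13, -9) = 13
u (MIN): min(-6, 13, 1) = -6
v (MIN): min(12, 18) = 12
w (MIN): min(20, 8) = 8
e (MAX): max(-6, 12, 8) = 12
x (MIN): min(-13, -4, -16) = -16
y (MIN): min(12, -8, 10) = -8
f (MAX): max(-16, -8) = -8
South (MIN): min(13, 12, -8) = -8
top (MAX): max(-5, -8) = -5
MAX at top wants the highest of {North=-5, South=-8}, so chooses North.

North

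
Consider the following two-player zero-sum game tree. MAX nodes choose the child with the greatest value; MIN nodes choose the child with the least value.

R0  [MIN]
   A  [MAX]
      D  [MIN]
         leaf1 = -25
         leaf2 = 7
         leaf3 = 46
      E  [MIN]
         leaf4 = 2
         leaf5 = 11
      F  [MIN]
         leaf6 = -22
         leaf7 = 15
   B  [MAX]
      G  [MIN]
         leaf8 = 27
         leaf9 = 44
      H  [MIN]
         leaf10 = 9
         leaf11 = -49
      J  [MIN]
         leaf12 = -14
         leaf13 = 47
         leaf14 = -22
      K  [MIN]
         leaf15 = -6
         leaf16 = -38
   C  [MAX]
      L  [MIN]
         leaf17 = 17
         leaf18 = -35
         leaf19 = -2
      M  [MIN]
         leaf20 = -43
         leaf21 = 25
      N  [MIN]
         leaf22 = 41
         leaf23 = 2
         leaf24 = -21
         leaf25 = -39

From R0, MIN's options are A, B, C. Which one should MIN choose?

D (MIN): min(-25, 7, 46) = -25
E (MIN): min(2, 11) = 2
F (MIN): min(-22, 15) = -22
A (MAX): max(-25, 2, -22) = 2
G (MIN): min(27, 44) = 27
H (MIN): min(9, -49) = -49
J (MIN): min(-14, 47, -22) = -22
K (MIN): min(-6, -38) = -38
B (MAX): max(27, -49, -22, -38) = 27
L (MIN): min(17, -35, -2) = -35
M (MIN): min(-43, 25) = -43
N (MIN): min(41, 2, -21, -39) = -39
C (MAX): max(-35, -43, -39) = -35
R0 (MIN): min(2, 27, -35) = -35
MIN at R0 wants the lowest of {A=2, B=27, C=-35}, so chooses C.

C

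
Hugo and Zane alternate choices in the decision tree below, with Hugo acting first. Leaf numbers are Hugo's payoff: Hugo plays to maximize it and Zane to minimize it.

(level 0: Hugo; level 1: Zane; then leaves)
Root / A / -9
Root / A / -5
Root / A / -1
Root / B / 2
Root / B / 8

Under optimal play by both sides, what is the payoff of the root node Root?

A (Zane): min(-9, -5, -1) = -9
B (Zane): min(2, 8) = 2
Root (Hugo): max(-9, 2) = 2

2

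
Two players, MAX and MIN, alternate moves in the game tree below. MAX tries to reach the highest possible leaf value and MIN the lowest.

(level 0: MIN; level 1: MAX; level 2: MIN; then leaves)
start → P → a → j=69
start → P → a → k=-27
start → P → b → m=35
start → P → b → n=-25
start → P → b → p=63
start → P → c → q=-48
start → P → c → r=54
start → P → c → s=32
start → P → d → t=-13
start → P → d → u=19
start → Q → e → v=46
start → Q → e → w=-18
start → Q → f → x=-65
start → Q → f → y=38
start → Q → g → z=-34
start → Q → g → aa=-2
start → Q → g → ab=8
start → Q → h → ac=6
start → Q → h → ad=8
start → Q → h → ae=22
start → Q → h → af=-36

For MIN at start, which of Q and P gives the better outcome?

e (MIN): min(46, -18) = -18
f (MIN): min(-65, 38) = -65
g (MIN): min(-34, -2, 8) = -34
h (MIN): min(6, 8, 22, -36) = -36
Q (MAX): max(-18, -65, -34, -36) = -18
a (MIN): min(69, -27) = -27
b (MIN): min(35, -25, 63) = -25
c (MIN): min(-48, 54, 32) = -48
d (MIN): min(-13, 19) = -13
P (MAX): max(-27, -25, -48, -13) = -13
MIN prefers the lower value; Q=-18, P=-13. Q is better since -18 < -13.

Q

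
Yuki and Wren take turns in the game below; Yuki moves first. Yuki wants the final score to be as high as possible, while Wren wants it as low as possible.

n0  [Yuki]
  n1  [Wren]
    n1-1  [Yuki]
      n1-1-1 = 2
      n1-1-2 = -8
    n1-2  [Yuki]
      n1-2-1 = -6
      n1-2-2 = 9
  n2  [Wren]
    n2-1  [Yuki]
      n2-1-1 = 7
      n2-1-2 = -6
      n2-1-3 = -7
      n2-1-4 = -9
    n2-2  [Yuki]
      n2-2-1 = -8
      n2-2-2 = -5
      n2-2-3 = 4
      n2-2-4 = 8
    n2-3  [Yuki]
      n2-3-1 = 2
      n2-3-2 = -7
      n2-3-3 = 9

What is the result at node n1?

2

n1-1 (Yuki): max(2, -8) = 2
n1-2 (Yuki): max(-6, 9) = 9
n1 (Wren): min(2, 9) = 2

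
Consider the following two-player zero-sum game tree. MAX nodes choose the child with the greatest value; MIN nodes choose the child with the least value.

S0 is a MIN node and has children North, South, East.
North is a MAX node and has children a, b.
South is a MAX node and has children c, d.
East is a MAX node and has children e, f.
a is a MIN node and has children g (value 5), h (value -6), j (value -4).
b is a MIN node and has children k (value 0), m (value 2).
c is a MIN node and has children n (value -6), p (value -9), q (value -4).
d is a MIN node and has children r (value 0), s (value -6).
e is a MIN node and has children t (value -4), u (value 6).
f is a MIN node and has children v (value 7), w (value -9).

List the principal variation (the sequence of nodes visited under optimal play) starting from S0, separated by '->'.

S0 -> South -> d -> s

a (MIN): min(5, -6, -4) = -6
b (MIN): min(0, 2) = 0
North (MAX): max(-6, 0) = 0
c (MIN): min(-6, -9, -4) = -9
d (MIN): min(0, -6) = -6
South (MAX): max(-9, -6) = -6
e (MIN): min(-4, 6) = -4
f (MIN): min(7, -9) = -9
East (MAX): max(-4, -9) = -4
S0 (MIN): min(0, -6, -4) = -6
At S0, MIN picks South (lowest: -6).
At South, MAX picks d (highest: -6).
At d, MIN picks s (lowest: -6).
Terminal value -6.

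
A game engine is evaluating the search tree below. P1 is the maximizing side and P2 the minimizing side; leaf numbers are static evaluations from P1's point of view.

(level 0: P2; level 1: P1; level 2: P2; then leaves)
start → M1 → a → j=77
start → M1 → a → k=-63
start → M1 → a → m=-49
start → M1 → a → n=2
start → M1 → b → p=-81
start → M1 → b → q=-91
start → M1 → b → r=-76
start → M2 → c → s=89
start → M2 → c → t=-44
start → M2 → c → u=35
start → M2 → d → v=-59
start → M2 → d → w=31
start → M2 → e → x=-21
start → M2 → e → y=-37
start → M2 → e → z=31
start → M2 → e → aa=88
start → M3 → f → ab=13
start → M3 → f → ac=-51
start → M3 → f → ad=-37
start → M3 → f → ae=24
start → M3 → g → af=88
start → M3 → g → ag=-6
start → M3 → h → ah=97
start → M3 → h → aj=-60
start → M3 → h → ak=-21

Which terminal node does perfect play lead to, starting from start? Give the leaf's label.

k

a (P2): min(77, -63, -49, 2) = -63
b (P2): min(-81, -91, -76) = -91
M1 (P1): max(-63, -91) = -63
c (P2): min(89, -44, 35) = -44
d (P2): min(-59, 31) = -59
e (P2): min(-21, -37, 31, 88) = -37
M2 (P1): max(-44, -59, -37) = -37
f (P2): min(13, -51, -37, 24) = -51
g (P2): min(88, -6) = -6
h (P2): min(97, -60, -21) = -60
M3 (P1): max(-51, -6, -60) = -6
start (P2): min(-63, -37, -6) = -63
At start, P2 picks M1 (lowest: -63).
At M1, P1 picks a (highest: -63).
At a, P2 picks k (lowest: -63).
Terminal value -63.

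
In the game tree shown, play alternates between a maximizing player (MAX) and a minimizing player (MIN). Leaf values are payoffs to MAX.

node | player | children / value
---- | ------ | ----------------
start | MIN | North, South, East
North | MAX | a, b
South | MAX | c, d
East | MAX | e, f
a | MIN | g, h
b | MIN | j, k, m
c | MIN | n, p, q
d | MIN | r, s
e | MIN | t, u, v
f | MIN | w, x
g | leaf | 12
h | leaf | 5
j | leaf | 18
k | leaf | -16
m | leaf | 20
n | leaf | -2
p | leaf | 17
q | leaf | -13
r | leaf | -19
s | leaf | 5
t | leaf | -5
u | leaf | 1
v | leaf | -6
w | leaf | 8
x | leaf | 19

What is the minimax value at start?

-13

a (MIN): min(12, 5) = 5
b (MIN): min(18, -16, 20) = -16
North (MAX): max(5, -16) = 5
c (MIN): min(-2, 17, -13) = -13
d (MIN): min(-19, 5) = -19
South (MAX): max(-13, -19) = -13
e (MIN): min(-5, 1, -6) = -6
f (MIN): min(8, 19) = 8
East (MAX): max(-6, 8) = 8
start (MIN): min(5, -13, 8) = -13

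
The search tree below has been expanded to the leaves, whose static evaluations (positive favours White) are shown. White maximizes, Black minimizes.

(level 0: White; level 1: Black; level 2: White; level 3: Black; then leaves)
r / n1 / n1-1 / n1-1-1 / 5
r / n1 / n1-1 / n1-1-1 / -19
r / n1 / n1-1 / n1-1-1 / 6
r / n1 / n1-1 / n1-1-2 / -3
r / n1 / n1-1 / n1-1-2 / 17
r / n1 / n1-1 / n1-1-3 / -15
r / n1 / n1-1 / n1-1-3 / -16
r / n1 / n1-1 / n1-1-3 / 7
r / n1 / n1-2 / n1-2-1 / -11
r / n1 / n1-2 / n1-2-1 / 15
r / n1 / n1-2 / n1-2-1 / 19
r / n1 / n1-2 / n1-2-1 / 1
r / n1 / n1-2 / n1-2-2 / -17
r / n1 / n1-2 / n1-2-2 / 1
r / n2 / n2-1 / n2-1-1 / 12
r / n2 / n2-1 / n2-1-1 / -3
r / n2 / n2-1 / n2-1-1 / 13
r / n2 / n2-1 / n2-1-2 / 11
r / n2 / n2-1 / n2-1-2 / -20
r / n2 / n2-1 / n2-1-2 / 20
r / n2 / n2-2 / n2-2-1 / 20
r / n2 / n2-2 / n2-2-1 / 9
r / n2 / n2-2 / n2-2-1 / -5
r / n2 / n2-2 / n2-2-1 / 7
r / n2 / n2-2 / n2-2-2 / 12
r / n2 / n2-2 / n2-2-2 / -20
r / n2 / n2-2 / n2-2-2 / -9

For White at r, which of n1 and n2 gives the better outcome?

n1-1-1 (Black): min(5, -19, 6) = -19
n1-1-2 (Black): min(-3, 17) = -3
n1-1-3 (Black): min(-15, -16, 7) = -16
n1-1 (White): max(-19, -3, -16) = -3
n1-2-1 (Black): min(-11, 15, 19, 1) = -11
n1-2-2 (Black): min(-17, 1) = -17
n1-2 (White): max(-11, -17) = -11
n1 (Black): min(-3, -11) = -11
n2-1-1 (Black): min(12, -3, 13) = -3
n2-1-2 (Black): min(11, -20, 20) = -20
n2-1 (White): max(-3, -20) = -3
n2-2-1 (Black): min(20, 9, -5, 7) = -5
n2-2-2 (Black): min(12, -20, -9) = -20
n2-2 (White): max(-5, -20) = -5
n2 (Black): min(-3, -5) = -5
White prefers the higher value; n1=-11, n2=-5. n2 is better since -5 > -11.

n2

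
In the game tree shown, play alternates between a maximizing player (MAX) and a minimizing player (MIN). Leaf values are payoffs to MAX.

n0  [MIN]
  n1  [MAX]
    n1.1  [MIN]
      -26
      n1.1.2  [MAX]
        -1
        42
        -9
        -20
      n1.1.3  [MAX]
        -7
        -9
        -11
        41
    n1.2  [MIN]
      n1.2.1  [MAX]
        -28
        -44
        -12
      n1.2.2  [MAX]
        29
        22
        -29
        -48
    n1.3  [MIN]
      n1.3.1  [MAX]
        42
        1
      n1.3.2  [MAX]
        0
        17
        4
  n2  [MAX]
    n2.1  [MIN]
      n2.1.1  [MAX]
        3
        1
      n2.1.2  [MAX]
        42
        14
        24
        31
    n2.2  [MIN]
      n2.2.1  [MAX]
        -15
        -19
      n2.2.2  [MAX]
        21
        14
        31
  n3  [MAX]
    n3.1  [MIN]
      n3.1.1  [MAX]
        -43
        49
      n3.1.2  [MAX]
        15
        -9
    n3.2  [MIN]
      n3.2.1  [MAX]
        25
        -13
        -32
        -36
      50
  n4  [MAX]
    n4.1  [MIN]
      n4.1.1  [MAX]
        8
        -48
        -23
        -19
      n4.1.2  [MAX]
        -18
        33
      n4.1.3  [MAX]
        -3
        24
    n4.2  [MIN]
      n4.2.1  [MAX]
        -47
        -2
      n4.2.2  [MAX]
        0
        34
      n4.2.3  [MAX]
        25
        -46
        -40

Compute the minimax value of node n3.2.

n3.2.1 (MAX): max(25, -13, -32, -36) = 25
n3.2 (MIN): min(25, 50) = 25

25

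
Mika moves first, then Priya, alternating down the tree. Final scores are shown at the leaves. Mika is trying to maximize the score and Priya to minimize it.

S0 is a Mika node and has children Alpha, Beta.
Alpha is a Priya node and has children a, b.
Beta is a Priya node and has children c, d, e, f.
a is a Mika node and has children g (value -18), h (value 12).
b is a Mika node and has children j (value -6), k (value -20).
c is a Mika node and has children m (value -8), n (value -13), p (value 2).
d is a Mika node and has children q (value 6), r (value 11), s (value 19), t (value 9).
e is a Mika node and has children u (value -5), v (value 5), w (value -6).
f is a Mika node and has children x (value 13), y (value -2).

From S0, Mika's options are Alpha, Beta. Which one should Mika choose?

Beta

a (Mika): max(-18, 12) = 12
b (Mika): max(-6, -20) = -6
Alpha (Priya): min(12, -6) = -6
c (Mika): max(-8, -13, 2) = 2
d (Mika): max(6, 11, 19, 9) = 19
e (Mika): max(-5, 5, -6) = 5
f (Mika): max(13, -2) = 13
Beta (Priya): min(2, 19, 5, 13) = 2
S0 (Mika): max(-6, 2) = 2
Mika at S0 wants the highest of {Alpha=-6, Beta=2}, so chooses Beta.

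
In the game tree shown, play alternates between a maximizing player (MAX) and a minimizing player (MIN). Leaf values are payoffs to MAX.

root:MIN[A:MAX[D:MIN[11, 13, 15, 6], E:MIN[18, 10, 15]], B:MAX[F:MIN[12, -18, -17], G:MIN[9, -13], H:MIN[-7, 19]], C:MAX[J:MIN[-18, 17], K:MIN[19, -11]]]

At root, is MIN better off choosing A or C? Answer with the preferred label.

C

D (MIN): min(11, 13, 15, 6) = 6
E (MIN): min(18, 10, 15) = 10
A (MAX): max(6, 10) = 10
J (MIN): min(-18, 17) = -18
K (MIN): min(19, -11) = -11
C (MAX): max(-18, -11) = -11
MIN prefers the lower value; A=10, C=-11. C is better since -11 < 10.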